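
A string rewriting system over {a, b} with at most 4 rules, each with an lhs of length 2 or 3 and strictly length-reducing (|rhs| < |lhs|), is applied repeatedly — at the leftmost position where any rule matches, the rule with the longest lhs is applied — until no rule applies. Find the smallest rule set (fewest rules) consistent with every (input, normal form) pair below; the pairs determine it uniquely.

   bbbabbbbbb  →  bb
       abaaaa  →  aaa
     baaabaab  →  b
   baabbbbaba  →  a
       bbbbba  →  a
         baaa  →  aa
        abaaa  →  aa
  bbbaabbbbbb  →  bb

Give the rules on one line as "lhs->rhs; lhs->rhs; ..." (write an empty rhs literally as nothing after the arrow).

ab->b; baa->a; bbb->ba

  | bbbabbbbbb => baabbbbbb => abbbbbb => bbbbbb => babbb => bbbb => bab => bb
  | abaaaa => baaaa => aaa
  | baaabaab => aabaab => abaab => baab => ab => b
  | baabbbbaba => abbbbaba => bbbbaba => bababa => bbaba => bbba => baa => a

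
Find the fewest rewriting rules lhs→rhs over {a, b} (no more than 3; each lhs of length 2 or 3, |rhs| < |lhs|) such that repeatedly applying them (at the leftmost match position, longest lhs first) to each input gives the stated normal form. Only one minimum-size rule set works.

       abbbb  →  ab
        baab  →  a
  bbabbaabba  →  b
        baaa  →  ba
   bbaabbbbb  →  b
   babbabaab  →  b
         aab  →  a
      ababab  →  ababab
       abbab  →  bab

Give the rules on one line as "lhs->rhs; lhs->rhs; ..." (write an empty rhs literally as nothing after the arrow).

  | abbbb => aabb => bbb => ab
  | baab => bb => a
  | bbabbaabba => aabbaabba => bbbaabba => abaabba => abbba => aaba => bba => aa => b
  | baaa => ba

aa->b; baa->b; bb->a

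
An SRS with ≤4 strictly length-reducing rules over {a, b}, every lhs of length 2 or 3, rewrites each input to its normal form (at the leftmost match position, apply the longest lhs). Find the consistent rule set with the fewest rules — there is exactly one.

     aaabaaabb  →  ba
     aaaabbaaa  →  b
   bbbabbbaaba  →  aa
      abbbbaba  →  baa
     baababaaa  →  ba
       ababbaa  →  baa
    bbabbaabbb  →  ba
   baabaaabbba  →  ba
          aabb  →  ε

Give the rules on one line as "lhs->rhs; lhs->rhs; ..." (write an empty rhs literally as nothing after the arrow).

  | aaabaaabb => baaabb => bbb => ba
  | aaaabbaaa => abbaaa => baaa => b
  | bbbabbbaaba => baabbbaaba => babbaaba => abaaba => aaba => aa
  | abbbbaba => bbbaba => baaba => baa

aaa->; ab->; bab->a; bbb->ba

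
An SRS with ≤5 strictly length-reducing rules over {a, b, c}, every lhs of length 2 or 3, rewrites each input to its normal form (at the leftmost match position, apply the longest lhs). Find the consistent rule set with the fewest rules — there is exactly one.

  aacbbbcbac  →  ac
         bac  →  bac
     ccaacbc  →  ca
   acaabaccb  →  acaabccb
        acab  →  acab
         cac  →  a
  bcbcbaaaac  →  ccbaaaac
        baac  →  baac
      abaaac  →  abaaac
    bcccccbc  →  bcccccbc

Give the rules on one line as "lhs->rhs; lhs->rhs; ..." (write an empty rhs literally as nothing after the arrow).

  | aacbbbcbac => abbcbac => abcbac => acbac => ac
  | bac
  | ccaacbc => ccac => ca
  | acaabaccb => acaabccb

acb->; acc->cc; bcb->cb; cac->a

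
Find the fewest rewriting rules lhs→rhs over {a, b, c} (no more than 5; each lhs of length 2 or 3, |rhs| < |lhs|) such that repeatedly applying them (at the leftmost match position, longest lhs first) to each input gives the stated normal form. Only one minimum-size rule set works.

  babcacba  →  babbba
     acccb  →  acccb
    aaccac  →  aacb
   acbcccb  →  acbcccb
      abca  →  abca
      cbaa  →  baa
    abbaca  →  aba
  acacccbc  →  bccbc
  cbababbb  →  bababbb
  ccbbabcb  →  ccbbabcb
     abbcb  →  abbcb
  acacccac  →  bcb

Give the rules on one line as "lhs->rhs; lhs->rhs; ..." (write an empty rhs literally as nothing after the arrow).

  | babcacba => babbba
  | acccb
  | aaccac => aacb
  | acbcccb

aca->ca; bac->; cac->b; cba->ba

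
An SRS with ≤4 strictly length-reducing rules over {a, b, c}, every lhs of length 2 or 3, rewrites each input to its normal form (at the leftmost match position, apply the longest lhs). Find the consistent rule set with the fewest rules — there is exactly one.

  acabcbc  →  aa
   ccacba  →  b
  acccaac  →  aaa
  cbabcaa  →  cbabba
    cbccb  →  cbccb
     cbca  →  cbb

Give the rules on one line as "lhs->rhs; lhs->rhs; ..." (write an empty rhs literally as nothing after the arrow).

  | acabcbc => aabcbc => aac => aa
  | ccacba => cbcba => ca => b
  | acccaac => accaac => acaac => aaac => aaa
  | cbabcaa => cbabba

ac->a; bcb->; ca->b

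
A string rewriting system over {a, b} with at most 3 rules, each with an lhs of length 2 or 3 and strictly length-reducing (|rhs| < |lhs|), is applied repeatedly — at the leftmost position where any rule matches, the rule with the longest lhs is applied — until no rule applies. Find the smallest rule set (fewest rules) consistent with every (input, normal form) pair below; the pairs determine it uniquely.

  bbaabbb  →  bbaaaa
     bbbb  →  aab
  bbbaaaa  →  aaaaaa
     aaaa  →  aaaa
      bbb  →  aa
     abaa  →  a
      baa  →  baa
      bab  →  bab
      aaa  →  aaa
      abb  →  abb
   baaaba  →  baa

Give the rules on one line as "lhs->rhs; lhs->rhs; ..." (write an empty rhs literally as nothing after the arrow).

aba->; bbb->aa

  | bbaabbb => bbaaaa
  | bbbb => aab
  | bbbaaaa => aaaaaa
  | aaaa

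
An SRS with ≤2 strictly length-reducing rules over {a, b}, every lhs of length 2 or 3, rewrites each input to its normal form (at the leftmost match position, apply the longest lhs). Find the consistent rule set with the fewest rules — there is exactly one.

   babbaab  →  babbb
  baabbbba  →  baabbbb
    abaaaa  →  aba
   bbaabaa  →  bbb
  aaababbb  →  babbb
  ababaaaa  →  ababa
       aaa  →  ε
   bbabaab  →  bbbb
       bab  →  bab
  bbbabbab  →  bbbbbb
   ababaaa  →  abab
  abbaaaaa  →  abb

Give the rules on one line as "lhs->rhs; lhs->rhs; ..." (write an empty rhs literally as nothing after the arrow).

aaa->; bba->bb

  | babbaab => babbab => babbb
  | baabbbba => baabbbb
  | abaaaa => aba
  | bbaabaa => bbabaa => bbbaa => bbba => bbb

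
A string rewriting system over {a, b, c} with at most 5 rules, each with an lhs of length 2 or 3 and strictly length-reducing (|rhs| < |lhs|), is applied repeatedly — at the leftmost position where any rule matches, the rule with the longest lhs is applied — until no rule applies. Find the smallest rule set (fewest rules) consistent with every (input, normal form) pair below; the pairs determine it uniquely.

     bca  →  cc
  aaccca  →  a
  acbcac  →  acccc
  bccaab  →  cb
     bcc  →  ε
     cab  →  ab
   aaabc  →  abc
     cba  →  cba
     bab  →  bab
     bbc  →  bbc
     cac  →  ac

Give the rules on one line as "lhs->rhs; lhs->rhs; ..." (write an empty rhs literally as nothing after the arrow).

aa->c; bca->cc; bcc->; ca->a

  | bca => cc
  | aaccca => cccca => ccca => cca => ca => a
  | acbcac => acccc
  | bccaab => aab => cb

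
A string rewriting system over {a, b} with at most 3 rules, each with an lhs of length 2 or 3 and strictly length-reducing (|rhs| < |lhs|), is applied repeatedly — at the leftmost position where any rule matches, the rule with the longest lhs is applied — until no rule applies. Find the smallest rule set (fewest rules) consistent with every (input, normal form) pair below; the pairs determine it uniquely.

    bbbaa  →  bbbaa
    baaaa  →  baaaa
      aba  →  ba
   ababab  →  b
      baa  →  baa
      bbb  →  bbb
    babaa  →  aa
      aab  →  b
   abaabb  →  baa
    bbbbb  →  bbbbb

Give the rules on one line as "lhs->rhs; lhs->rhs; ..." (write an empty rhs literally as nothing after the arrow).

  | bbbaa
  | baaaa
  | aba => ba
  | ababab => babab => ab => b

ab->b; abb->a; bab->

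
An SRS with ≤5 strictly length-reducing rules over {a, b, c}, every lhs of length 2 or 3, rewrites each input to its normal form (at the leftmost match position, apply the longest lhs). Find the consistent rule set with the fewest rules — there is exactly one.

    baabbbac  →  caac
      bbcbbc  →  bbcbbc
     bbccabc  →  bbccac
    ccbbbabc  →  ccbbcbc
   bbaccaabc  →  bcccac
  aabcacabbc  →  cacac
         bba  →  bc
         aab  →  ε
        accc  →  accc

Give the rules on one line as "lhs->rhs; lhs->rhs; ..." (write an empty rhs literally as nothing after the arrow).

aab->ab; ab->; ba->c; cab->ca

  | baabbbac => cabbbac => cabbac => cabac => caac
  | bbcbbc
  | bbccabc => bbccac
  | ccbbbabc => ccbbcbc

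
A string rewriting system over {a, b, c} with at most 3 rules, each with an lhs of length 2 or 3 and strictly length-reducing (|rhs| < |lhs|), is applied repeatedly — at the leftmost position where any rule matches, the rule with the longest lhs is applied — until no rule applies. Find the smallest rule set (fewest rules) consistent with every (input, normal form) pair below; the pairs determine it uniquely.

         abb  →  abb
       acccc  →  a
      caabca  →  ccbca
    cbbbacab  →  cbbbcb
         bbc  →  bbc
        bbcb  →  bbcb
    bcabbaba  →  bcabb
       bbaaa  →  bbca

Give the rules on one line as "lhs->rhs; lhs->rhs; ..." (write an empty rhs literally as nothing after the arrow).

aa->c; aba->; ac->a

  | abb
  | acccc => accc => acc => ac => a
  | caabca => ccbca
  | cbbbacab => cbbbaab => cbbbcb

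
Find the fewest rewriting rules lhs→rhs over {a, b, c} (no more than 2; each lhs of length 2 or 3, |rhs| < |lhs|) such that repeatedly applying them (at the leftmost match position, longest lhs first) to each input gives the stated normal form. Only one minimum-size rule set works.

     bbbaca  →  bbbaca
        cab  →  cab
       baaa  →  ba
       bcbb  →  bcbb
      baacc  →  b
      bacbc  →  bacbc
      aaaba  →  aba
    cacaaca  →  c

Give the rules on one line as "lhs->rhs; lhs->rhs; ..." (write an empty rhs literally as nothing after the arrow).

aa->; cc->

  | bbbaca
  | cab
  | baaa => ba
  | bcbb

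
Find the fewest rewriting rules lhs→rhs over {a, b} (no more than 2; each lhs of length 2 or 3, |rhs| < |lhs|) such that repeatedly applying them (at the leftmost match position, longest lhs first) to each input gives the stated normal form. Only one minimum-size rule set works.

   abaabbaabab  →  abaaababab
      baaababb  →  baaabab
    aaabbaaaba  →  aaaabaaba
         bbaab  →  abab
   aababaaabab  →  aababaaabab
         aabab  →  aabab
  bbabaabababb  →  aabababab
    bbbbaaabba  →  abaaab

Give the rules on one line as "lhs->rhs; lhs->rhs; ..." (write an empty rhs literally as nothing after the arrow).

bb->b; bba->ab

  | abaabbaabab => abaaababab
  | baaababb => baaabab
  | aaabbaaaba => aaaabaaba
  | bbaab => abab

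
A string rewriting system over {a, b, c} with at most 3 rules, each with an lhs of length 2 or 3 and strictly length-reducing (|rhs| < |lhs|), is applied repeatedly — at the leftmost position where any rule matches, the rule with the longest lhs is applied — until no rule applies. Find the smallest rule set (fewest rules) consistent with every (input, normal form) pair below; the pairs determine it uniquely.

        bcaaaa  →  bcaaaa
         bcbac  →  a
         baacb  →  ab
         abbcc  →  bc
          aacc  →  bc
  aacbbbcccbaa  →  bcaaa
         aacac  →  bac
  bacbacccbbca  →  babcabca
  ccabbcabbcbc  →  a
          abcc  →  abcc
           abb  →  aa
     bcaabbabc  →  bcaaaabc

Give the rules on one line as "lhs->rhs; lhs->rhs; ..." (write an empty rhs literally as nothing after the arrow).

  | bcaaaa
  | bcbac => baac => bb => a
  | baacb => bbb => ab
  | abbcc => aacc => bc

aac->b; bb->a; cb->a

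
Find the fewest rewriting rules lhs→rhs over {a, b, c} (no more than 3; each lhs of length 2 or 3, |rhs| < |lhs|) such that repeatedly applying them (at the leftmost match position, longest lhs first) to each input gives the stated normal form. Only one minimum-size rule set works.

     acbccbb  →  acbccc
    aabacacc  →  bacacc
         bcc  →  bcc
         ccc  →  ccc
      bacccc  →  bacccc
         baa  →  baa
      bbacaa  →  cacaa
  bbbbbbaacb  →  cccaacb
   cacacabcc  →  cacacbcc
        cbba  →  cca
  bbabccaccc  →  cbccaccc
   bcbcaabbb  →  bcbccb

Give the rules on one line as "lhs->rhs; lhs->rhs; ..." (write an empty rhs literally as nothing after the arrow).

  | acbccbb => acbccc
  | aabacacc => abacacc => bacacc
  | bcc
  | ccc

ab->b; bb->c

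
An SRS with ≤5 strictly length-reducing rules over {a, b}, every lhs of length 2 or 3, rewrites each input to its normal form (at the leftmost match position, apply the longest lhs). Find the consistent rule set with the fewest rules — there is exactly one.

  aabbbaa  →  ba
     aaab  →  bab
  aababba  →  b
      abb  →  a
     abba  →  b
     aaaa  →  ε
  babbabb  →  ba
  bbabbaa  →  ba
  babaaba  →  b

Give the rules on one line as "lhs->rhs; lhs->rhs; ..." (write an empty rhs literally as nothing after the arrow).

  | aabbbaa => abbbaa => abaa => aaa => ba
  | aaab => bab
  | aababba => ababba => aabba => abba => aa => b
  | abb => a

aa->b; aab->ab; aba->aa; bb->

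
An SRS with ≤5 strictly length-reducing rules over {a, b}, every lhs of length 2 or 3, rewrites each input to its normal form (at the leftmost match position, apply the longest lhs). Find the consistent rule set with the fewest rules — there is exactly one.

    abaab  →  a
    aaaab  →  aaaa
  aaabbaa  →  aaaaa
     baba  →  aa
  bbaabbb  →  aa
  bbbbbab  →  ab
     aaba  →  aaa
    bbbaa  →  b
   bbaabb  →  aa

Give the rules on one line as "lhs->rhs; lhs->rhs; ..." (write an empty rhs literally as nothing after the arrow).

aab->aa; ba->a; baa->b; bb->

  | abaab => abb => a
  | aaaab => aaaa
  | aaabbaa => aaabaa => aaaaa
  | baba => aba => aa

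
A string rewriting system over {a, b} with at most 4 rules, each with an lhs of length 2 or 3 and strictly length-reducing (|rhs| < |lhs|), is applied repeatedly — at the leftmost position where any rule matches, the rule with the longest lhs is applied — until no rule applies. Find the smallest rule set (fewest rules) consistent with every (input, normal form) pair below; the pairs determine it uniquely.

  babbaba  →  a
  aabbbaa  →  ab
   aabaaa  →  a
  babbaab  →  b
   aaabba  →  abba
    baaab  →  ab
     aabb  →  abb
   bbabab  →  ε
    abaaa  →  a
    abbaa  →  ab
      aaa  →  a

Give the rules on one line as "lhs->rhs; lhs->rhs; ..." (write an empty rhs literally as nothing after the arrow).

  | babbaba => baba => a
  | aabbbaa => abbbaa => abbaa => ab
  | aabaaa => abaaa => aa => a
  | babbaab => baab => b

aa->a; baa->; bab->; bbb->bb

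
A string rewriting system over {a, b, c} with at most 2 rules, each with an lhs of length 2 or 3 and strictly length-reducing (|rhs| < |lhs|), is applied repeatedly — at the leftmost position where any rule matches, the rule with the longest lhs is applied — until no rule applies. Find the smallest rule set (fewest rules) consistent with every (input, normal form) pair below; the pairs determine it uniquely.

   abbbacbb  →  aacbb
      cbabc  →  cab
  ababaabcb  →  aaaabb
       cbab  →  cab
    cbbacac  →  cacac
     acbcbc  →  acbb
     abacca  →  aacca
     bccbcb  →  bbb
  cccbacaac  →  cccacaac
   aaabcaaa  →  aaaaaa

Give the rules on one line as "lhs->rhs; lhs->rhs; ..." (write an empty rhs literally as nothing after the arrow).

  | abbbacbb => abbacbb => abacbb => aacbb
  | cbabc => cabc => cab
  | ababaabcb => aabaabcb => aaaabcb => aaaabb
  | cbab => cab

ba->a; bc->b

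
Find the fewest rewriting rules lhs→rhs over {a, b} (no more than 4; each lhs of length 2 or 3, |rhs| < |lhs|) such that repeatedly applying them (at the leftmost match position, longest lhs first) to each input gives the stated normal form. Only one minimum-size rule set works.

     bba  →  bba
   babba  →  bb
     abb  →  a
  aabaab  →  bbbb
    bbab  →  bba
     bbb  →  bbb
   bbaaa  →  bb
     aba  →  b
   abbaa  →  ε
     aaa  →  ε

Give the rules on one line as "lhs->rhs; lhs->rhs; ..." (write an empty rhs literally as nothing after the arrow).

  | bba
  | babba => baba => baa => bb
  | abb => ab => a
  | aabaab => bbaab => bbbb

aa->b; aaa->; ab->a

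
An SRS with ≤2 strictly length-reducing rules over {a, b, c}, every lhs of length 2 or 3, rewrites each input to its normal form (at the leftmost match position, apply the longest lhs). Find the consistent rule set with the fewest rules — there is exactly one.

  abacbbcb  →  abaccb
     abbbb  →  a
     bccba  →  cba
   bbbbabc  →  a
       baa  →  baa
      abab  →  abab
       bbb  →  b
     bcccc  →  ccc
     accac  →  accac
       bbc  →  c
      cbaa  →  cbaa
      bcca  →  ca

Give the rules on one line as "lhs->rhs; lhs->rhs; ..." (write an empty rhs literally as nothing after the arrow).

  | abacbbcb => abaccb
  | abbbb => abb => a
  | bccba => cba
  | bbbbabc => bbabc => abc => a

bb->; bc->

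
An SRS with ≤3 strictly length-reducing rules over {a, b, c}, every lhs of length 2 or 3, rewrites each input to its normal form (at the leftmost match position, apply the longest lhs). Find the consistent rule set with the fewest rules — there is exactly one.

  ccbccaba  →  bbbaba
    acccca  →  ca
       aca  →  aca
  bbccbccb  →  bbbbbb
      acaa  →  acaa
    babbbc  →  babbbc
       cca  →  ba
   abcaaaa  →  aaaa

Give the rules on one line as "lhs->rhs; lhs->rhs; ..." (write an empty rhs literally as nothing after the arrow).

abc->; cc->b

  | ccbccaba => bbccaba => bbbaba
  | acccca => abcca => ca
  | aca
  | bbccbccb => bbbbccb => bbbbbb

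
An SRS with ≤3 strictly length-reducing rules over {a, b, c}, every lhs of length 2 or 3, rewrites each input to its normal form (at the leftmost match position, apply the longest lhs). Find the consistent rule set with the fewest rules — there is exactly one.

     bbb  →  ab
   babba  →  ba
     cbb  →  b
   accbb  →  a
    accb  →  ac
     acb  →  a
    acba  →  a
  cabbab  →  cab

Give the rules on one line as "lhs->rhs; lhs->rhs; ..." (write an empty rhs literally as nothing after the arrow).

  | bbb => ab
  | babba => baaa => baa => ba
  | cbb => b
  | accbb => acb => a

aa->a; bb->a; cb->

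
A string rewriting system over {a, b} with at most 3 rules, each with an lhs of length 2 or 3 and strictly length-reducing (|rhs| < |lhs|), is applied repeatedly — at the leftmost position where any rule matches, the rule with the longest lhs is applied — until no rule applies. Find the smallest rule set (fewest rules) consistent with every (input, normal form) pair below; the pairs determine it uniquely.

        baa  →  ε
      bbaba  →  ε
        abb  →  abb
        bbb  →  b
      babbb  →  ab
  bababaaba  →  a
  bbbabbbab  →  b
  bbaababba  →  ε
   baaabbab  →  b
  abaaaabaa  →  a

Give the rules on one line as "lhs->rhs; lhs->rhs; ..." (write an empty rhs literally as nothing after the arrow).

aa->; ba->a; bbb->b

  | baa => aa => ε
  | bbaba => baba => aba => aa => ε
  | abb
  | bbb => b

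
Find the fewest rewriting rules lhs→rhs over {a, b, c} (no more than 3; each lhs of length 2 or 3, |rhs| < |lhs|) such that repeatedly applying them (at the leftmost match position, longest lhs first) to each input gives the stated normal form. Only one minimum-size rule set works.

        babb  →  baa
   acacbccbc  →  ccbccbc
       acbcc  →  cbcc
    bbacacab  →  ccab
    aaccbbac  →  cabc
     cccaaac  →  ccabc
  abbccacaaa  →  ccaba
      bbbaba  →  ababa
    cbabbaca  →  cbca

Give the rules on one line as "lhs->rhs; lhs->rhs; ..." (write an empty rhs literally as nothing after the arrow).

  | babb => baa
  | acacbccbc => cacbccbc => ccbccbc
  | acbcc => cbcc
  | bbacacab => aacacab => acacab => cacab => ccab

ac->c; bb->a; caa->ab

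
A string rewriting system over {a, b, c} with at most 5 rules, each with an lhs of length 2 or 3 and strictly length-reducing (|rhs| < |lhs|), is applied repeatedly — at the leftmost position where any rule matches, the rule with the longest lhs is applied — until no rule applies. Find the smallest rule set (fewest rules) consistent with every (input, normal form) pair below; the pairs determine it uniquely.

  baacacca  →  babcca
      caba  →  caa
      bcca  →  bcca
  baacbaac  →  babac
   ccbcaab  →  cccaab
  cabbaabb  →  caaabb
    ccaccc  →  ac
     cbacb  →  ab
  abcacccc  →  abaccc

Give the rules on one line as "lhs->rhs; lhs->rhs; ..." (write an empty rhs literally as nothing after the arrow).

aca->b; cab->ca; cac->a; cb->c

  | baacacca => babcca
  | caba => caa
  | bcca
  | baacbaac => baacaac => babac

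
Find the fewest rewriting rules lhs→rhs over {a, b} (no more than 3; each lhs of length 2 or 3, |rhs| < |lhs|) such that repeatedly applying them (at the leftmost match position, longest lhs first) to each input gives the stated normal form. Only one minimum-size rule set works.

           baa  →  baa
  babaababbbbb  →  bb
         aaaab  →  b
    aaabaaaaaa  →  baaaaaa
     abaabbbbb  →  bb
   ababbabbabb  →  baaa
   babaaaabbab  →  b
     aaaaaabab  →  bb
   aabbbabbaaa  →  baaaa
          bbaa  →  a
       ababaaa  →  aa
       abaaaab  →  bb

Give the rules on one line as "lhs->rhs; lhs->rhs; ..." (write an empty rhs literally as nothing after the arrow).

  | baa
  | babaababbbbb => bbaababbbbb => ababbbbb => babbbbb => babbb => bab => bb
  | aaaab => aaab => aab => ab => b
  | aaabaaaaaa => aabaaaaaa => abaaaaaa => baaaaaa

ab->b; abb->a; bba->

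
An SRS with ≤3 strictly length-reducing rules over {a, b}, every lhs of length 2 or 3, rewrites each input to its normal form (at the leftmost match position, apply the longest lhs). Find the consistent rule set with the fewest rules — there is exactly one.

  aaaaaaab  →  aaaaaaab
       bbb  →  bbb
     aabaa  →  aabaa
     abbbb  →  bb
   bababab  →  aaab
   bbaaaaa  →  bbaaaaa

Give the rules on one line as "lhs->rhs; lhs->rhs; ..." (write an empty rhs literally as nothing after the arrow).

abb->; bab->ab

  | aaaaaaab
  | bbb
  | aabaa
  | abbbb => bb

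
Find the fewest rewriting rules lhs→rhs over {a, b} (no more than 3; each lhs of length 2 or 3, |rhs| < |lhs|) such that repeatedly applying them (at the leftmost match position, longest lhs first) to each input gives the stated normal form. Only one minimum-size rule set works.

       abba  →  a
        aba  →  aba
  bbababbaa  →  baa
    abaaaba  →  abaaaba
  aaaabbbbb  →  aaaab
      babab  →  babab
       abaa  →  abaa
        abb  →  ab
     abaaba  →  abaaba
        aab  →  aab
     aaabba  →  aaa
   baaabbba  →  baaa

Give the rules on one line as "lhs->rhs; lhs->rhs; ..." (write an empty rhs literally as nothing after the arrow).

bb->b; bba->

  | abba => a
  | aba
  | bbababbaa => babbaa => baa
  | abaaaba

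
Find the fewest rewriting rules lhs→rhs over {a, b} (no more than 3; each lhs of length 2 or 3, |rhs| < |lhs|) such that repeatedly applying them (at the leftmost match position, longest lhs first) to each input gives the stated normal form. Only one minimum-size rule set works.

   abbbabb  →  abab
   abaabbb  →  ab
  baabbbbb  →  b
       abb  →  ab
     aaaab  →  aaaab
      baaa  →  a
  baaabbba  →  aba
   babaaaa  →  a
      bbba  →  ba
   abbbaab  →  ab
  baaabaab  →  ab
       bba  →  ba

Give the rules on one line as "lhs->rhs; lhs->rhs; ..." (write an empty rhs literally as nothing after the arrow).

baa->; bb->b

  | abbbabb => abbabb => ababb => abab
  | abaabbb => abbb => abb => ab
  | baabbbbb => bbbbb => bbbb => bbb => bb => b
  | abb => ab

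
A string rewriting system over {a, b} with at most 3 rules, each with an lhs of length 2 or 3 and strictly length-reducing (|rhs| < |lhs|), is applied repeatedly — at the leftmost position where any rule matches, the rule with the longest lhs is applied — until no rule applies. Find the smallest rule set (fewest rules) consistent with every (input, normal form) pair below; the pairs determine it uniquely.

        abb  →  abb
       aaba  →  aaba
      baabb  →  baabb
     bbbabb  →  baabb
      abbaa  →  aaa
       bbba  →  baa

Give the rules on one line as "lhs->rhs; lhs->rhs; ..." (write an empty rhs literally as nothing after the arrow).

bba->a; bbb->ba

  | abb
  | aaba
  | baabb
  | bbbabb => baabb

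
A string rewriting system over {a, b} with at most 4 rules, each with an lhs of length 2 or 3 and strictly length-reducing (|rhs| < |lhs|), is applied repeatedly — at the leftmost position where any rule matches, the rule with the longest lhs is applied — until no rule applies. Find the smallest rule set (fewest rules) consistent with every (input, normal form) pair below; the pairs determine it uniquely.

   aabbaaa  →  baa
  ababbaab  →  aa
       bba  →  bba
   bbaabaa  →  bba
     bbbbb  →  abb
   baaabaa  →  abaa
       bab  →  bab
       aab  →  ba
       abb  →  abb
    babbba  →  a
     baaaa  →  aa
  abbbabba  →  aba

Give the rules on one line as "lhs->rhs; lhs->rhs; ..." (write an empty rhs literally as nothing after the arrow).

  | aabbaaa => babaaa => babbb => baa
  | ababbaab => ababbba => abaaa => abbb => aa
  | bba
  | bbaabaa => bbbaaa => aaaa => bba

aaa->bb; aab->ba; bbb->a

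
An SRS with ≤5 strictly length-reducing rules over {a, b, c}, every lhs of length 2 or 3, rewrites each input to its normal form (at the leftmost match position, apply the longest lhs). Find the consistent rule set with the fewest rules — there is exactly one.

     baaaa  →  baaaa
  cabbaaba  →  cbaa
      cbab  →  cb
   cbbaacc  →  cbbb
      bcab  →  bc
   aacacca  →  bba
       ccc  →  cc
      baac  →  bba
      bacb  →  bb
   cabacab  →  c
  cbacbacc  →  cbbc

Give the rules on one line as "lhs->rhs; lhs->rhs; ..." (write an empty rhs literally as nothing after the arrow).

aac->ba; ab->; ac->; ccc->cc

  | baaaa
  | cabbaaba => cbaaba => cbaa
  | cbab => cb
  | cbbaacc => cbbbac => cbbb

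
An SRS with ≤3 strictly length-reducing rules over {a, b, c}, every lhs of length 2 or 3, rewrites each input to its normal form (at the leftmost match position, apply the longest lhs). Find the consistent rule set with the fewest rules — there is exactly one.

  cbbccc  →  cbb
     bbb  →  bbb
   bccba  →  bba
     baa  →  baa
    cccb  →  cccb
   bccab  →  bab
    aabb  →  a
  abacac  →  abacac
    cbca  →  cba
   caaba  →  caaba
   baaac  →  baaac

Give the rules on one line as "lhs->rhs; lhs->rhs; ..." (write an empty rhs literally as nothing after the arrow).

  | cbbccc => cbbcc => cbbc => cbb
  | bbb
  | bccba => bcba => bba
  | baa

abb->; bc->b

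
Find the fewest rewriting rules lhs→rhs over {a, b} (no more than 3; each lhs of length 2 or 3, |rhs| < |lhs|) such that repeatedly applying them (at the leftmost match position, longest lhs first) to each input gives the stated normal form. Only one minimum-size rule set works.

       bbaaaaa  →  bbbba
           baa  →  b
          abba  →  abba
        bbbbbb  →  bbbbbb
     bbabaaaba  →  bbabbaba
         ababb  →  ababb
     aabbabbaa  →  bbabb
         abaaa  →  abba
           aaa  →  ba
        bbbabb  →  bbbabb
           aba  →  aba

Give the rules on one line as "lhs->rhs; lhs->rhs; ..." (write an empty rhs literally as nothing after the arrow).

  | bbaaaaa => bbbaaa => bbbba
  | baa => b
  | abba
  | bbbbbb

aa->; aaa->ba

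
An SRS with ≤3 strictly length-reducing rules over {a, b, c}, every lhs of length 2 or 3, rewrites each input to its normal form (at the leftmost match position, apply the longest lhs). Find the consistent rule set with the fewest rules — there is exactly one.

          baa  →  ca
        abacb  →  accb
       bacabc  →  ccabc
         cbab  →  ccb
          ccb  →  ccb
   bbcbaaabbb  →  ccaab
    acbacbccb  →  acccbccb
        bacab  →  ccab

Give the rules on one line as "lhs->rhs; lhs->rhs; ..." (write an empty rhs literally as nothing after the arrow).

  | baa => ca
  | abacb => accb
  | bacabc => ccabc
  | cbab => ccb

ba->c; bb->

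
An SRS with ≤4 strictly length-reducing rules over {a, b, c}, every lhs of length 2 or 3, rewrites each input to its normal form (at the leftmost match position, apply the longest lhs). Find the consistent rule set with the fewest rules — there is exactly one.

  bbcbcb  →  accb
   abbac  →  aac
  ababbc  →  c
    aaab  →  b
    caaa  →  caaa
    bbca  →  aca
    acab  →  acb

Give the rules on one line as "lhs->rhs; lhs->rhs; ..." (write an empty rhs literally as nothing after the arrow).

  | bbcbcb => acbcb => accb
  | abbac => bbac => aac
  | ababbc => babbc => bbbc => abc => bc => c
  | aaab => aab => ab => b

ab->b; bb->a; bc->c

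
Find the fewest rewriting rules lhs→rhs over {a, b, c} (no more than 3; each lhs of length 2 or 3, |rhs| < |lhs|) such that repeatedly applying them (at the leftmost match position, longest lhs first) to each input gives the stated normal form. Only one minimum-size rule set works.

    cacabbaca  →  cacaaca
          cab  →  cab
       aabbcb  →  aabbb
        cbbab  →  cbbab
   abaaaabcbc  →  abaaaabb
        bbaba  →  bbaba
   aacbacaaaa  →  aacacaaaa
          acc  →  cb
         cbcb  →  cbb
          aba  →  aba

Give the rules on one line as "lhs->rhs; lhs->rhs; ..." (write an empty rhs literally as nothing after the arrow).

acc->cb; bac->ac; bc->b

  | cacabbaca => cacabaca => cacaaca
  | cab
  | aabbcb => aabbb
  | cbbab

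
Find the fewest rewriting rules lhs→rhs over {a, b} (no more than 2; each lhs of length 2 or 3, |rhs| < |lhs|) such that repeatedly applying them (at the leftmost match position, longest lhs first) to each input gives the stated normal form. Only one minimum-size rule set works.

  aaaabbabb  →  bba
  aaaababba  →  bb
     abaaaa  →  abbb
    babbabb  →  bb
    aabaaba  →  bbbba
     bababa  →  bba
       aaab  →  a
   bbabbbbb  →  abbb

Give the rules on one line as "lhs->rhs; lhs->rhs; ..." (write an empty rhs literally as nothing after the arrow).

  | aaaabbabb => baabbabb => bbbbabb => bbbab => bba
  | aaaababba => baababba => bbbabba => bbaba => baa => bb
  | abaaaa => abbaa => abbb
  | babbabb => ababb => aab => bb

aa->b; bab->a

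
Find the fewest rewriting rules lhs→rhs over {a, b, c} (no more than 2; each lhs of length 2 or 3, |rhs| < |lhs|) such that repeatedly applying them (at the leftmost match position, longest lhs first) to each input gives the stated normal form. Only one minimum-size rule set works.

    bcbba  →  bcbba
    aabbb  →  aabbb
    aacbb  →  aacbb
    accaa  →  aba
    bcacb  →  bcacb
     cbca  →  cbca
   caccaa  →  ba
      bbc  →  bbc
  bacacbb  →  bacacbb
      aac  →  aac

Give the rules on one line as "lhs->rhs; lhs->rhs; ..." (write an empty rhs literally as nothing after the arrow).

cab->b; cca->b

  | bcbba
  | aabbb
  | aacbb
  | accaa => aba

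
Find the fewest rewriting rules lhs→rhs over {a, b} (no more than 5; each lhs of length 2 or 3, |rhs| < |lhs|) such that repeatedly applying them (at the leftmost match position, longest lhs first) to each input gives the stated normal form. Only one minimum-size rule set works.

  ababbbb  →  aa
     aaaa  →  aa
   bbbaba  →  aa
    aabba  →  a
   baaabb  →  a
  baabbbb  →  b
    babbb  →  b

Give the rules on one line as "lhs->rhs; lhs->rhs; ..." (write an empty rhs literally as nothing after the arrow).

  | ababbbb => abbbb => bbb => aa
  | aaaa => aaa => aa
  | bbbaba => aaaba => aaba => aa
  | aabba => aba => a

aaa->aa; ab->; bab->a; bbb->aa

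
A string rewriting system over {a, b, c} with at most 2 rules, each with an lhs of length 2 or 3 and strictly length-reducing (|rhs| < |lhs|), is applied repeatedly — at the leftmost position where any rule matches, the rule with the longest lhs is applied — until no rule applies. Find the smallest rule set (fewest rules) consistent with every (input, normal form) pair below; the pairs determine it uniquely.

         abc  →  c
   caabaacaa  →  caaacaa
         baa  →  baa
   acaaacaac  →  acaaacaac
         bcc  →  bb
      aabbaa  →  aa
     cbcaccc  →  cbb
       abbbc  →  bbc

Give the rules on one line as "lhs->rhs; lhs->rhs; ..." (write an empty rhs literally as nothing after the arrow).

  | abc => c
  | caabaacaa => caaacaa
  | baa
  | acaaacaac

ab->; cc->b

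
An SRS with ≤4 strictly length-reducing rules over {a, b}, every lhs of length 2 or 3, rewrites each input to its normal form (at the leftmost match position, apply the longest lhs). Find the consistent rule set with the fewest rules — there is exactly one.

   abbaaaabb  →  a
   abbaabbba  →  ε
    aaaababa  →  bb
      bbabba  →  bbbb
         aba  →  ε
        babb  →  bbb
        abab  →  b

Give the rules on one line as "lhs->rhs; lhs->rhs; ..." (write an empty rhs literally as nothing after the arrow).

aa->; ab->a; ba->b

  | abbaaaabb => abaaaabb => aaaaabb => aaabb => abb => ab => a
  | abbaabbba => abaabbba => aaabbba => abbba => abba => aba => aa => ε
  | aaaababa => aababa => baba => bba => bb
  | bbabba => bbbba => bbbb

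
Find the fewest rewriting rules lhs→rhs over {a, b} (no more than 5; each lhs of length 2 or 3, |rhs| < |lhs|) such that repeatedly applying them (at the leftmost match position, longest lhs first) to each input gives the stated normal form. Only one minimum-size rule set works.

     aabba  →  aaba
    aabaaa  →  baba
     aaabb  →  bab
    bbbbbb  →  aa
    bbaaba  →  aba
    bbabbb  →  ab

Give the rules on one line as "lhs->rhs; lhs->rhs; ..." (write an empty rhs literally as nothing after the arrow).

  | aabba => aaba
  | aabaaa => aaaba => baba
  | aaabb => babb => bab
  | bbbbbb => abbb => aa

aaa->ba; baa->ab; bb->b; bbb->a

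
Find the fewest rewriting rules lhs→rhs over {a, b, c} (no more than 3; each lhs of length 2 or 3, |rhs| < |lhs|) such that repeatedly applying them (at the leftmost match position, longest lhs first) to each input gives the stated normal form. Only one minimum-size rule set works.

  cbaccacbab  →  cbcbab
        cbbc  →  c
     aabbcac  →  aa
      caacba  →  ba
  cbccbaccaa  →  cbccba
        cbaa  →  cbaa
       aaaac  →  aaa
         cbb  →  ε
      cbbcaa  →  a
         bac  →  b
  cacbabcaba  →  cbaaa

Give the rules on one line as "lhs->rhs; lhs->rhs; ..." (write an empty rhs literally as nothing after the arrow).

ac->; bb->a; ca->

  | cbaccacbab => cbcacbab => cbcbab
  | cbbc => cac => c
  | aabbcac => aaacac => aaac => aa
  | caacba => acba => ba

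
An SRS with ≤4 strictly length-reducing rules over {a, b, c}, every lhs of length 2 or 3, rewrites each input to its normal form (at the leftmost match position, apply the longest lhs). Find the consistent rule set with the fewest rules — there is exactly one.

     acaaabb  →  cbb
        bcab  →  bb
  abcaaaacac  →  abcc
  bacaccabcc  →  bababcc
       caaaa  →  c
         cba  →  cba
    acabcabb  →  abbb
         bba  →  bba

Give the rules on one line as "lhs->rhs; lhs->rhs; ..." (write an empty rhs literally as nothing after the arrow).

aaa->c; acc->ab; ca->

  | acaaabb => aaabb => cbb
  | bcab => bb
  | abcaaaacac => abaaacac => abccac => abcc
  | bacaccabcc => baccabcc => bababcc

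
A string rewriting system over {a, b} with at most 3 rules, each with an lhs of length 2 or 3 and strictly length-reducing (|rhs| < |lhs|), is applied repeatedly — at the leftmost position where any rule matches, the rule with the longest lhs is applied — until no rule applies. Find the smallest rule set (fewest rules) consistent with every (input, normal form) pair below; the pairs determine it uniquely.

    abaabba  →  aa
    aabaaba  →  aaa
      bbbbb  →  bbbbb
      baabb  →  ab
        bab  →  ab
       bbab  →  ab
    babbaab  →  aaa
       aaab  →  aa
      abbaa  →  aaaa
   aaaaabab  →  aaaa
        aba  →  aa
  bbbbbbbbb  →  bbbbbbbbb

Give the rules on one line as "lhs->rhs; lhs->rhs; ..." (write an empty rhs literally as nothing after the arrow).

aab->a; abb->aa; ba->a

  | abaabba => aaabba => aaba => aa
  | aabaaba => aaaba => aaa
  | bbbbb
  | baabb => aabb => ab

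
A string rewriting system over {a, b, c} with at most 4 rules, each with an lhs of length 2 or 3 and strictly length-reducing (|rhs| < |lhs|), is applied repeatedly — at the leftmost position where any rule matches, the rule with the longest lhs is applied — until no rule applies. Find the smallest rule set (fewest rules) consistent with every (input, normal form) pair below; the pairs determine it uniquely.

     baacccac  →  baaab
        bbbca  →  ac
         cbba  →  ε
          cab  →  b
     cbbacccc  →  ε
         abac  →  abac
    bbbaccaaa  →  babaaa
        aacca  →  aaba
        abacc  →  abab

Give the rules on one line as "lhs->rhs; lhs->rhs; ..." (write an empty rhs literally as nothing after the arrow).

  | baacccac => baabcac => baaacc => baaab
  | bbbca => bca => ac
  | cbba => ca => ε
  | cab => b

bb->; bca->ac; ca->; cc->b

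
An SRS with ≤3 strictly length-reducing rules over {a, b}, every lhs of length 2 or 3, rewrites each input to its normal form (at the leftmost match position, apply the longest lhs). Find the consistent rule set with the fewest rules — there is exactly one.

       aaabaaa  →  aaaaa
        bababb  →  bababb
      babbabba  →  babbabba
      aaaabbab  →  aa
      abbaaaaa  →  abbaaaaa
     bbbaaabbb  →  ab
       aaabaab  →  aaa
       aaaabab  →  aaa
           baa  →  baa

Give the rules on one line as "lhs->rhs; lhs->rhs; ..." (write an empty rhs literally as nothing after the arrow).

  | aaabaaa => aaaaa
  | bababb
  | babbabba
  | aaaabbab => aaabab => aaab => aa

aab->a; bbb->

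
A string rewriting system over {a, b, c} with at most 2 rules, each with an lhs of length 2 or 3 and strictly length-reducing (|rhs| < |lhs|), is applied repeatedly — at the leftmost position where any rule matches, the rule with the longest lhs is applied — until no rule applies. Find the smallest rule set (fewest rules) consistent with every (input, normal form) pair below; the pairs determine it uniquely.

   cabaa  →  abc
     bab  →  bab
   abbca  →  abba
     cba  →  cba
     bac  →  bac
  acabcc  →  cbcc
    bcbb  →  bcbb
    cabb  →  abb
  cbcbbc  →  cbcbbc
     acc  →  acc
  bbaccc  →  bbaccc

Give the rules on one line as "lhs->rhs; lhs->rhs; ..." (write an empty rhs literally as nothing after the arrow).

  | cabaa => abaa => abc
  | bab
  | abbca => abba
  | cba

aa->c; ca->a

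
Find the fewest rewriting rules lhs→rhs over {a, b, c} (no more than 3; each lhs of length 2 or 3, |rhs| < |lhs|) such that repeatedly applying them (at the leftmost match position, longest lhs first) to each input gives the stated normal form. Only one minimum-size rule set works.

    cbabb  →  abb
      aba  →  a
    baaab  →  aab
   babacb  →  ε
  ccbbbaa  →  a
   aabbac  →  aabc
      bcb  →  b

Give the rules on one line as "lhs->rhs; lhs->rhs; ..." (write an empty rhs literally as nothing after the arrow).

  | cbabb => abb
  | aba => a
  | baaab => aab
  | babacb => bacb => cb => ε

ba->; cb->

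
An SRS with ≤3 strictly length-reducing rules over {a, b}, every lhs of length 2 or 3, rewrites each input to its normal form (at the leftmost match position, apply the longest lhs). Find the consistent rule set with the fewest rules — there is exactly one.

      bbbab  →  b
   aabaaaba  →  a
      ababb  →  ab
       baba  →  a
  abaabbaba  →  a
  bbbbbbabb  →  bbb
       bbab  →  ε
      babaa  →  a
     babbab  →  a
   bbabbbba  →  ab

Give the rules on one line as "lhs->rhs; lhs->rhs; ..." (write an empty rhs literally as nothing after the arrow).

  | bbbab => bba => b
  | aabaaaba => abaaaba => aaaba => aaba => aba => a
  | ababb => aab => ab
  | baba => aa => a

aa->a; ba->; bab->a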